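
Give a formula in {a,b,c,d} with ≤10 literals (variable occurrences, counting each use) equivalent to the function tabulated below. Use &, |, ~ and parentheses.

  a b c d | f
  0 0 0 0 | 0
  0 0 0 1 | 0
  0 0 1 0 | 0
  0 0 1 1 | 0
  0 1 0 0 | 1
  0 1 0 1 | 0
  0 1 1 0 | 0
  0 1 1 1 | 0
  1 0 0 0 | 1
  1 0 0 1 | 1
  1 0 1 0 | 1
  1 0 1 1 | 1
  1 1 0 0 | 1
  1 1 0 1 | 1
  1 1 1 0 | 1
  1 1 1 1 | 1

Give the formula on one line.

  ~a = 1111111100000000
  (~a & b) = 0000111100000000
  ~d = 1010101010101010
  (a & b) = 0000000000001111
  (~d | (a & b)) = 1010101010101111
  ~c = 1100110011001100
  ((~d | (a & b)) & ~c) = 1000100010001100
  ((~a & b) & ((~d | (a & b)) & ~c)) = 0000100000000000
  (((~a & b) & ((~d | (a & b)) & ~c)) | a) = 0000100011111111

(((~a & b) & ((~d | (a & b)) & ~c)) | a)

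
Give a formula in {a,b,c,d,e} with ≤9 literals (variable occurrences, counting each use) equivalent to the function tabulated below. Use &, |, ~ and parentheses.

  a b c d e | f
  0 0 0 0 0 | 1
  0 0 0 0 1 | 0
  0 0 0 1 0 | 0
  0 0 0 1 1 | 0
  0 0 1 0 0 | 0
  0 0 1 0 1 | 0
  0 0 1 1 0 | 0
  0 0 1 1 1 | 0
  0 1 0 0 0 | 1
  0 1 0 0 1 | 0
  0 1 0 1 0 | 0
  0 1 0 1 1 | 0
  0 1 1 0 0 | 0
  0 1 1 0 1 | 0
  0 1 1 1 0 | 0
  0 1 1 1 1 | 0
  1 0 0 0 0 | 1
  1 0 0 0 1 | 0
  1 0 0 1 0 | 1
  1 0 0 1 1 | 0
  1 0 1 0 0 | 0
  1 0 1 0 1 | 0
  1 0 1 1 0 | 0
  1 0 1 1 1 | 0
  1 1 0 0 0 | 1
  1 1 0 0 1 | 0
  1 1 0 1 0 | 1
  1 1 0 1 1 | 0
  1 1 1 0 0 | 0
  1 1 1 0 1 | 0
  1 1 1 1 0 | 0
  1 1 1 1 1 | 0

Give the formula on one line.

  ~c = 11110000111100001111000011110000
  ~e = 10101010101010101010101010101010
  (~c & ~e) = 10100000101000001010000010100000
  (c & ~e) = 00001010000010100000101000001010
  ~d = 11001100110011001100110011001100
  ((c & ~e) | ~d) = 11001110110011101100111011001110
  (((c & ~e) | ~d) | a) = 11001110110011101111111111111111
  ((~c & ~e) & (((c & ~e) | ~d) | a)) = 10000000100000001010000010100000

((~c & ~e) & (((c & ~e) | ~d) | a))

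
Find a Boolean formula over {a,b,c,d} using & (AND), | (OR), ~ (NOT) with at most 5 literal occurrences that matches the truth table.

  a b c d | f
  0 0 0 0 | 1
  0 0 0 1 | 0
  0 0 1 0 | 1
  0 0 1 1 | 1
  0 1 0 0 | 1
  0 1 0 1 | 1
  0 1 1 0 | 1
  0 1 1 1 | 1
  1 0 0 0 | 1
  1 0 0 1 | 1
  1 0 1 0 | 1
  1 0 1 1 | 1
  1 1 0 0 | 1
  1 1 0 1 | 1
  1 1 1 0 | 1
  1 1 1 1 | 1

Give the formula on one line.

  ~d = 1010101010101010
  (a | c) = 0011001111111111
  (~d | (a | c)) = 1011101111111111
  (a | b) = 0000111111111111
  ((~d | (a | c)) | (a | b)) = 1011111111111111

((~d | (a | c)) | (a | b))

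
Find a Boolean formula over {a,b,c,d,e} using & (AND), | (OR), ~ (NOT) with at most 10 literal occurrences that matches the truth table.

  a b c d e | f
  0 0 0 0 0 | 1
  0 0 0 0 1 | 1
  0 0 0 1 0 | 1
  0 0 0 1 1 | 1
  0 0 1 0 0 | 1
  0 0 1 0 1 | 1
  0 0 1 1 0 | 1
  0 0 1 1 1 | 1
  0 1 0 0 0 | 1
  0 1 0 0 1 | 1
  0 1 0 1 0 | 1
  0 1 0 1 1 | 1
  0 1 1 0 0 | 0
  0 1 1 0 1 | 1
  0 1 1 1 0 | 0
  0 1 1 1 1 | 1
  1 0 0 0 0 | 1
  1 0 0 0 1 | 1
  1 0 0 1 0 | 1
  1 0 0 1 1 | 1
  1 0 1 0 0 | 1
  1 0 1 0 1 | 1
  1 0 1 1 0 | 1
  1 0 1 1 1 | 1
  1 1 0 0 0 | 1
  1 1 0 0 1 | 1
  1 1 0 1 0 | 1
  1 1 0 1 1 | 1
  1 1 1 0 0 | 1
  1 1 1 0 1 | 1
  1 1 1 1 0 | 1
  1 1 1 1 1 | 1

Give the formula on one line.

  ~b = 11111111000000001111111100000000
  ~c = 11110000111100001111000011110000
  (~b | ~c) = 11111111111100001111111111110000
  (e & b) = 00000000010101010000000001010101
  (a | (e & b)) = 00000000010101011111111111111111
  ~a = 11111111111111110000000000000000
  (~a | b) = 11111111111111110000000011111111
  (d & ~c) = 00110000001100000011000000110000
  ((~a | b) & (d & ~c)) = 00110000001100000000000000110000
  ((a | (e & b)) | ((~a | b) & (d & ~c))) = 00110000011101011111111111111111
  ((~b | ~c) | ((a | (e & b)) | ((~a | b) & (d & ~c)))) = 11111111111101011111111111111111

((~b | ~c) | ((a | (e & b)) | ((~a | b) & (d & ~c))))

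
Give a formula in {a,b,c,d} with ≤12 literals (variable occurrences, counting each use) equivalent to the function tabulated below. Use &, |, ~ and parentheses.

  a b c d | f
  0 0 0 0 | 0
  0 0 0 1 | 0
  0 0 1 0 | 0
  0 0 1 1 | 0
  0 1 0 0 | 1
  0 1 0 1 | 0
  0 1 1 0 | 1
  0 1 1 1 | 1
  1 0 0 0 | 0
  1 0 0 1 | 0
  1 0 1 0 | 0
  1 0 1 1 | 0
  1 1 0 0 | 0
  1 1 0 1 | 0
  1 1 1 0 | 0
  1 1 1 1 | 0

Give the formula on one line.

  (c & a) = 0000000000110011
  ~d = 1010101010101010
  ~b = 1111000011110000
  (~d | ~b) = 1111101011111010
  (b & c) = 0000001100000011
  ((~d | ~b) | (b & c)) = 1111101111111011
  (b & ((~d | ~b) | (b & c))) = 0000101100001011
  ((c & a) | (b & ((~d | ~b) | (b & c)))) = 0000101100111011
  (a | ((c & a) | (b & ((~d | ~b) | (b & c))))) = 0000101111111111
  ~a = 1111111100000000
  ((a | ((c & a) | (b & ((~d | ~b) | (b & c))))) & ~a) = 0000101100000000

((a | ((c & a) | (b & ((~d | ~b) | (b & c))))) & ~a)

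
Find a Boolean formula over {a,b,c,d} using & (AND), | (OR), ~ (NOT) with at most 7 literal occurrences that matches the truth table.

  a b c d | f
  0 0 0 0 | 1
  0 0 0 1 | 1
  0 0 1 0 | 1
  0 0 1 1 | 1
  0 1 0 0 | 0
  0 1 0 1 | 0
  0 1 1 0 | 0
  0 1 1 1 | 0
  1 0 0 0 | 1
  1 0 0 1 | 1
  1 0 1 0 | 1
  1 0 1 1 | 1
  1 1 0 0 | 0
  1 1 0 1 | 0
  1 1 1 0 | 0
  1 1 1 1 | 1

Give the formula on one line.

  ~b = 1111000011110000
  (d & c) = 0001000100010001
  (a & b) = 0000000000001111
  ((d & c) & (a & b)) = 0000000000000001
  (~b | ((d & c) & (a & b))) = 1111000011110001

(~b | ((d & c) & (a & b)))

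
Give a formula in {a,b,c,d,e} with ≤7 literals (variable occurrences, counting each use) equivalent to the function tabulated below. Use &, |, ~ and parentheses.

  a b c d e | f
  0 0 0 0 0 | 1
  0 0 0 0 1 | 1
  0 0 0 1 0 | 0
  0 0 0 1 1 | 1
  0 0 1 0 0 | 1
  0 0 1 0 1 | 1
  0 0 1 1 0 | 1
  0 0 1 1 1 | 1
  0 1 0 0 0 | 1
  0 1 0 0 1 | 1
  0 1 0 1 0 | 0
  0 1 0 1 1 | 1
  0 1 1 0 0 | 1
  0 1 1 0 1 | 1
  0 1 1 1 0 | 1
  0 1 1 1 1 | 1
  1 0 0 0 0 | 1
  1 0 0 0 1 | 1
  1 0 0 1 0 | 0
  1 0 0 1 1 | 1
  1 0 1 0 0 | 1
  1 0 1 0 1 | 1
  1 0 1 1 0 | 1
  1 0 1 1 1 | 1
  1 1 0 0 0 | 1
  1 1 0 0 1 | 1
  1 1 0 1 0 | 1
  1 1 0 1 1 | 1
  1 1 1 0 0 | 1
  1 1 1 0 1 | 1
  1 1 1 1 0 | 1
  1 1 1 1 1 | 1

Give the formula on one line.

  ~d = 11001100110011001100110011001100
  (~d | c) = 11001111110011111100111111001111
  ~a = 11111111111111110000000000000000
  (~a | d) = 11111111111111110011001100110011
  (e & (~a | d)) = 01010101010101010001000100010001
  ((~d | c) | (e & (~a | d))) = 11011111110111111101111111011111
  (a & b) = 00000000000000000000000011111111
  (((~d | c) | (e & (~a | d))) | (a & b)) = 11011111110111111101111111111111

(((~d | c) | (e & (~a | d))) | (a & b))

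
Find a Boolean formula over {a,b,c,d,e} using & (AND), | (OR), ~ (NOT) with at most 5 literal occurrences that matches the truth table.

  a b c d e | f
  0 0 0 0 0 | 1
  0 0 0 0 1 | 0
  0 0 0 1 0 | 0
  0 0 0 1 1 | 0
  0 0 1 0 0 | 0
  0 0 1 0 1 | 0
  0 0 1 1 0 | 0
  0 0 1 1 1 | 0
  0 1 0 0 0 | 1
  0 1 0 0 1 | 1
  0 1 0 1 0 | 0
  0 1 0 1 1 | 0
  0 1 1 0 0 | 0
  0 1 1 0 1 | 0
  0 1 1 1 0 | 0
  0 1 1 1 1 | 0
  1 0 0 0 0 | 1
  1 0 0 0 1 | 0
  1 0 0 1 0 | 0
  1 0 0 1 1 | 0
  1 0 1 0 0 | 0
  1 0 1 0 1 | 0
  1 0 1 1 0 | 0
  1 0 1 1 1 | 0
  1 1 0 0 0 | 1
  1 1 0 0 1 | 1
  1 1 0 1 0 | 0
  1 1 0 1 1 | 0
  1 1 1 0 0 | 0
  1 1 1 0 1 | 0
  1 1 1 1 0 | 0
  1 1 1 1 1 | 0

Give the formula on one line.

  ~e = 10101010101010101010101010101010
  (b | ~e) = 10101010111111111010101011111111
  ~d = 11001100110011001100110011001100
  ((b | ~e) & ~d) = 10001000110011001000100011001100
  ~c = 11110000111100001111000011110000
  (~d & ~c) = 11000000110000001100000011000000
  (((b | ~e) & ~d) & (~d & ~c)) = 10000000110000001000000011000000

(((b | ~e) & ~d) & (~d & ~c))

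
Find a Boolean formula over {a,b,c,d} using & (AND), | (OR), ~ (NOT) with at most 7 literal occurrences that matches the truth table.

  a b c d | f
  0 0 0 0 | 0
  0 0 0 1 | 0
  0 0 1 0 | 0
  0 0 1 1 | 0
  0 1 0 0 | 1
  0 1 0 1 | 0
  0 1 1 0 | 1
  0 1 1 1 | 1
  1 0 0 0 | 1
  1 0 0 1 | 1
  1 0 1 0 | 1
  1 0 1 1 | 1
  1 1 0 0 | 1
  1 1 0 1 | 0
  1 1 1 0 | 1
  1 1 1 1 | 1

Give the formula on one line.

((a & ~b) | (b & ((~b | ~d) | c)))

  ~b = 1111000011110000
  (a & ~b) = 0000000011110000
  ~d = 1010101010101010
  (~b | ~d) = 1111101011111010
  ((~b | ~d) | c) = 1111101111111011
  (b & ((~b | ~d) | c)) = 0000101100001011
  ((a & ~b) | (b & ((~b | ~d) | c))) = 0000101111111011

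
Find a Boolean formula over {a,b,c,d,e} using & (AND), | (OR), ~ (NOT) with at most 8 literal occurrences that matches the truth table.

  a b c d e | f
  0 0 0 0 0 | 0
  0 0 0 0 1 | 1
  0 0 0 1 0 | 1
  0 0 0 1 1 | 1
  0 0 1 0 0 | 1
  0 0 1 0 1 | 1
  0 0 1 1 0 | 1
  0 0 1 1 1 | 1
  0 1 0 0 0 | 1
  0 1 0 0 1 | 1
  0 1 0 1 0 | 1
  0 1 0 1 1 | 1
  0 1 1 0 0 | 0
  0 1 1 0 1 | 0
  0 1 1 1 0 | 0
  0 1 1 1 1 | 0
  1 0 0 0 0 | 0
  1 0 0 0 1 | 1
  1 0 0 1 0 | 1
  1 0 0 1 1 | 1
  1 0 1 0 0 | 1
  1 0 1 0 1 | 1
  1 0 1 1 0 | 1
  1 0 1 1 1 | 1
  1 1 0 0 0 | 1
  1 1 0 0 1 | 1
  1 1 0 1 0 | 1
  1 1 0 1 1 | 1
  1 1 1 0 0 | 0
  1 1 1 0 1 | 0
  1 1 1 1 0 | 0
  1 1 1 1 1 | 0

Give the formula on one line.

((~b | ~c) & (d | (~d & (e | (c | b)))))

  ~b = 11111111000000001111111100000000
  ~c = 11110000111100001111000011110000
  (~b | ~c) = 11111111111100001111111111110000
  ~d = 11001100110011001100110011001100
  (c | b) = 00001111111111110000111111111111
  (e | (c | b)) = 01011111111111110101111111111111
  (~d & (e | (c | b))) = 01001100110011000100110011001100
  (d | (~d & (e | (c | b)))) = 01111111111111110111111111111111
  ((~b | ~c) & (d | (~d & (e | (c | b))))) = 01111111111100000111111111110000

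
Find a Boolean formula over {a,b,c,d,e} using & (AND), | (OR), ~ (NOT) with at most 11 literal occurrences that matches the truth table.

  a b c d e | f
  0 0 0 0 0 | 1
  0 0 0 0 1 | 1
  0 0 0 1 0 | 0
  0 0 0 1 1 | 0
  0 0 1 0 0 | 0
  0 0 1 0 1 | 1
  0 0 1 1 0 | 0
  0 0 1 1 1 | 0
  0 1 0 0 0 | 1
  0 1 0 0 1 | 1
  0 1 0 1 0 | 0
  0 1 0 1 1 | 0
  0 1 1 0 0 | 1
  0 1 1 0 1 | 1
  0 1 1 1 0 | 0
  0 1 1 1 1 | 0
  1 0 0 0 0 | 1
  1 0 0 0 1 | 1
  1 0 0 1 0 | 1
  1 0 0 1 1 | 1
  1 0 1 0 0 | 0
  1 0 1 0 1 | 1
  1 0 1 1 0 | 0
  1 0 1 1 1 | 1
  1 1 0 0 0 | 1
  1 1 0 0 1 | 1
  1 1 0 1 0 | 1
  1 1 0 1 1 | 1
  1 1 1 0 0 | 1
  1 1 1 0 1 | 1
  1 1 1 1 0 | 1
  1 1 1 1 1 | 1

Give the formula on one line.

((b | ((e & ((c | (b | a)) | ~e)) | ~c)) & (a | ~d))

  (b | a) = 00000000111111111111111111111111
  (c | (b | a)) = 00001111111111111111111111111111
  ~e = 10101010101010101010101010101010
  ((c | (b | a)) | ~e) = 10101111111111111111111111111111
  (e & ((c | (b | a)) | ~e)) = 00000101010101010101010101010101
  ~c = 11110000111100001111000011110000
  ((e & ((c | (b | a)) | ~e)) | ~c) = 11110101111101011111010111110101
  (b | ((e & ((c | (b | a)) | ~e)) | ~c)) = 11110101111111111111010111111111
  ~d = 11001100110011001100110011001100
  (a | ~d) = 11001100110011001111111111111111
  ((b | ((e & ((c | (b | a)) | ~e)) | ~c)) & (a | ~d)) = 11000100110011001111010111111111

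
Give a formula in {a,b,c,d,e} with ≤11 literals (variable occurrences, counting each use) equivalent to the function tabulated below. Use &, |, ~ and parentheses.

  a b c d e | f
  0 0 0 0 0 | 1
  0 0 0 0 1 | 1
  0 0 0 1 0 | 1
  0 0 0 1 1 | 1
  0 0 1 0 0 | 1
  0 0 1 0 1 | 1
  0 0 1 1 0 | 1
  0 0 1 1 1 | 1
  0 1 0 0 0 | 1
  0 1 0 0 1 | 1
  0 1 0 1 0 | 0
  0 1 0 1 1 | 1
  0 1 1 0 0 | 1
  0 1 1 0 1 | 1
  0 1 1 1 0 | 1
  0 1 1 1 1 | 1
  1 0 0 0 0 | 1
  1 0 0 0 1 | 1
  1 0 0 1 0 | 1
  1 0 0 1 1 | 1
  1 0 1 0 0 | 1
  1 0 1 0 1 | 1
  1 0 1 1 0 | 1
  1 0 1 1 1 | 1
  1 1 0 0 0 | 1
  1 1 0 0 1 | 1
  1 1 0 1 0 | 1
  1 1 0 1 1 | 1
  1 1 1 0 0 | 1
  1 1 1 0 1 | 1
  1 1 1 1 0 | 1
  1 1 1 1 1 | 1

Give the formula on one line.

((~b | (c & ~e)) | (((~d & ~c) | e) | ((~e & a) | ~d)))

  ~b = 11111111000000001111111100000000
  ~e = 10101010101010101010101010101010
  (c & ~e) = 00001010000010100000101000001010
  (~b | (c & ~e)) = 11111111000010101111111100001010
  ~d = 11001100110011001100110011001100
  ~c = 11110000111100001111000011110000
  (~d & ~c) = 11000000110000001100000011000000
  ((~d & ~c) | e) = 11010101110101011101010111010101
  (~e & a) = 00000000000000001010101010101010
  ((~e & a) | ~d) = 11001100110011001110111011101110
  (((~d & ~c) | e) | ((~e & a) | ~d)) = 11011101110111011111111111111111
  ((~b | (c & ~e)) | (((~d & ~c) | e) | ((~e & a) | ~d))) = 11111111110111111111111111111111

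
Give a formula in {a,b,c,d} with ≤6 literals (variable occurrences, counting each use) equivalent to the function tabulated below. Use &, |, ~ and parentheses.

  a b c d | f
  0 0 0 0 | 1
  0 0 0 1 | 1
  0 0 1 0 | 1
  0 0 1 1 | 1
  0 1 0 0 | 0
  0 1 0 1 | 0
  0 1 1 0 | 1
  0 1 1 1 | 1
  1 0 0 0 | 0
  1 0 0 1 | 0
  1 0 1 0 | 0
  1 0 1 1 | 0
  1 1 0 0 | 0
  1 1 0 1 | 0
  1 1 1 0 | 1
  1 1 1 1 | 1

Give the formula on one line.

((~b & ~a) | (b & c))

  ~b = 1111000011110000
  ~a = 1111111100000000
  (~b & ~a) = 1111000000000000
  (b & c) = 0000001100000011
  ((~b & ~a) | (b & c)) = 1111001100000011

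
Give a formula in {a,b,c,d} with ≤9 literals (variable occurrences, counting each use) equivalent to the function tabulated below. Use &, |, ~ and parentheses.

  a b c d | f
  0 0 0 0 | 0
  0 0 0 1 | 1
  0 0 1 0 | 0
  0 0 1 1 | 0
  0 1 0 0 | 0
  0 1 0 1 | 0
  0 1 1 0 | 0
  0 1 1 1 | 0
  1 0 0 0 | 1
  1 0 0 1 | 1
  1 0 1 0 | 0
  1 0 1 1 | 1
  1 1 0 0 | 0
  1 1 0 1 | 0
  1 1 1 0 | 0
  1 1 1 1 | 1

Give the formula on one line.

  (d & a) = 0000000001010101
  ((d & a) & c) = 0000000000010001
  ~b = 1111000011110000
  ~c = 1100110011001100
  (~b & ~c) = 1100000011000000
  (((d & a) & c) | (~b & ~c)) = 1100000011010001
  (d | a) = 0101010111111111
  (b | (d | a)) = 0101111111111111
  ((((d & a) & c) | (~b & ~c)) & (b | (d | a))) = 0100000011010001

((((d & a) & c) | (~b & ~c)) & (b | (d | a)))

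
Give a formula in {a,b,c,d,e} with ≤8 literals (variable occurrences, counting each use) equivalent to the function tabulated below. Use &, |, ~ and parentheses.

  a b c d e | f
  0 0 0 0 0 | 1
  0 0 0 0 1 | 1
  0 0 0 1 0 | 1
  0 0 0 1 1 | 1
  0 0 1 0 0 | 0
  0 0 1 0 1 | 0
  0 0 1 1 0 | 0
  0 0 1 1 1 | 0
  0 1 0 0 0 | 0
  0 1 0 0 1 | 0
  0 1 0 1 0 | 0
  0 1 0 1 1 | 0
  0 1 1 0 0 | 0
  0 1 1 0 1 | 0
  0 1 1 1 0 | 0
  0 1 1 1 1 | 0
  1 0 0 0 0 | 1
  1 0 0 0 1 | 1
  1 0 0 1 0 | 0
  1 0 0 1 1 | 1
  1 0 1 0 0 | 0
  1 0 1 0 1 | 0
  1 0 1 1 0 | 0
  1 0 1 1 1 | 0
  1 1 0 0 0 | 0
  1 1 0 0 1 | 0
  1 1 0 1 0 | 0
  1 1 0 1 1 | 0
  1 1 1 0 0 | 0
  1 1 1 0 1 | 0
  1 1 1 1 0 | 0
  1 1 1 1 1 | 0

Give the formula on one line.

((~c & ((~c | e) & ~b)) & (~d | (~a | e)))

  ~c = 11110000111100001111000011110000
  (~c | e) = 11110101111101011111010111110101
  ~b = 11111111000000001111111100000000
  ((~c | e) & ~b) = 11110101000000001111010100000000
  (~c & ((~c | e) & ~b)) = 11110000000000001111000000000000
  ~d = 11001100110011001100110011001100
  ~a = 11111111111111110000000000000000
  (~a | e) = 11111111111111110101010101010101
  (~d | (~a | e)) = 11111111111111111101110111011101
  ((~c & ((~c | e) & ~b)) & (~d | (~a | e))) = 11110000000000001101000000000000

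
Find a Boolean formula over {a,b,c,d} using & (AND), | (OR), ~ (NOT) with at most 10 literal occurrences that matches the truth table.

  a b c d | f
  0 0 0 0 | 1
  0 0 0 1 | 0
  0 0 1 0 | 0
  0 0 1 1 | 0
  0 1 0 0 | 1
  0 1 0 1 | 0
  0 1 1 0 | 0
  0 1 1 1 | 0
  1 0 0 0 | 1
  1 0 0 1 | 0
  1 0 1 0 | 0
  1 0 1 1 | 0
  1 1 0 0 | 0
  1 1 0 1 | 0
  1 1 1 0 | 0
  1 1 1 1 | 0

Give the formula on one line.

  ~c = 1100110011001100
  ~d = 1010101010101010
  (~c & ~d) = 1000100010001000
  (b | c) = 0011111100111111
  ((b | c) | ~d) = 1011111110111111
  ~a = 1111111100000000
  ~b = 1111000011110000
  (~c | ~b) = 1111110011111100
  (~a & (~c | ~b)) = 1111110000000000
  (((b | c) | ~d) & (~a & (~c | ~b))) = 1011110000000000
  ((((b | c) | ~d) & (~a & (~c | ~b))) | ~b) = 1111110011110000
  ((~c & ~d) & ((((b | c) | ~d) & (~a & (~c | ~b))) | ~b)) = 1000100010000000

((~c & ~d) & ((((b | c) | ~d) & (~a & (~c | ~b))) | ~b))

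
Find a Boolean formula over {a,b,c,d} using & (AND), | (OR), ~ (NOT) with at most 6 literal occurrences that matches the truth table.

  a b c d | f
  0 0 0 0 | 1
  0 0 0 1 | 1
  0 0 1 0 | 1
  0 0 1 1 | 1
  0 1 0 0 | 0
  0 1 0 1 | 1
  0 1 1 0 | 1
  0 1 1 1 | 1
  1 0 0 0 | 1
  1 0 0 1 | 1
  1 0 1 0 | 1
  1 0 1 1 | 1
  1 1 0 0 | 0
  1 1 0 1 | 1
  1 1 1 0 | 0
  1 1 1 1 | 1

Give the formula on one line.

(((~a & c) | ~b) | d)

  ~a = 1111111100000000
  (~a & c) = 0011001100000000
  ~b = 1111000011110000
  ((~a & c) | ~b) = 1111001111110000
  (((~a & c) | ~b) | d) = 1111011111110101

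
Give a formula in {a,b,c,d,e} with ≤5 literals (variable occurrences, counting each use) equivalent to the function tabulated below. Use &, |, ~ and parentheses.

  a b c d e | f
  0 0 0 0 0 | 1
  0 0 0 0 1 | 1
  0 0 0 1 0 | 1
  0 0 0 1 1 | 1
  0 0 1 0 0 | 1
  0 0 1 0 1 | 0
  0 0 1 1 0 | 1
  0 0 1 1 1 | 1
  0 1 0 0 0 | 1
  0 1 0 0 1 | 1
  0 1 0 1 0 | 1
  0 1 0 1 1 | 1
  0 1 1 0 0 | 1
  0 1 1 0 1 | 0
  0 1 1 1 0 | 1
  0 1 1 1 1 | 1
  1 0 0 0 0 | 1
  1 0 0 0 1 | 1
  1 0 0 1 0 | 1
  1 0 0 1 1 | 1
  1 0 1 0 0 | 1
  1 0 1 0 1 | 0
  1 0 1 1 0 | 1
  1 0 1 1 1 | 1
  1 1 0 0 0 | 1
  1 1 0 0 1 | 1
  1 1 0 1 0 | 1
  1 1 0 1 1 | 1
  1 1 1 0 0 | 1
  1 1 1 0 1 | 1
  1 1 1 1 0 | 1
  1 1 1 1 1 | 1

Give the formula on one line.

((a & b) | ((d | ~c) | ~e))

  (a & b) = 00000000000000000000000011111111
  ~c = 11110000111100001111000011110000
  (d | ~c) = 11110011111100111111001111110011
  ~e = 10101010101010101010101010101010
  ((d | ~c) | ~e) = 11111011111110111111101111111011
  ((a & b) | ((d | ~c) | ~e)) = 11111011111110111111101111111111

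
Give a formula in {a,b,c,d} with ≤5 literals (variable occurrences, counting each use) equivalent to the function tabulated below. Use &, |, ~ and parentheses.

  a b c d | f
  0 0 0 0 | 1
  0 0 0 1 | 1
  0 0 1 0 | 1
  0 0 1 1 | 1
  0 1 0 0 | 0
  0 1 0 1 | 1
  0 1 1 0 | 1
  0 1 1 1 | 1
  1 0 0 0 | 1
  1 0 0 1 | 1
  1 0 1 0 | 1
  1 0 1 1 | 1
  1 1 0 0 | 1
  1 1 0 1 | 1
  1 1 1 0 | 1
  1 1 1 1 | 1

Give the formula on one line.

  (c | d) = 0111011101110111
  ((c | d) | a) = 0111011111111111
  ~b = 1111000011110000
  ~a = 1111111100000000
  (~b & ~a) = 1111000000000000
  (((c | d) | a) | (~b & ~a)) = 1111011111111111

(((c | d) | a) | (~b & ~a))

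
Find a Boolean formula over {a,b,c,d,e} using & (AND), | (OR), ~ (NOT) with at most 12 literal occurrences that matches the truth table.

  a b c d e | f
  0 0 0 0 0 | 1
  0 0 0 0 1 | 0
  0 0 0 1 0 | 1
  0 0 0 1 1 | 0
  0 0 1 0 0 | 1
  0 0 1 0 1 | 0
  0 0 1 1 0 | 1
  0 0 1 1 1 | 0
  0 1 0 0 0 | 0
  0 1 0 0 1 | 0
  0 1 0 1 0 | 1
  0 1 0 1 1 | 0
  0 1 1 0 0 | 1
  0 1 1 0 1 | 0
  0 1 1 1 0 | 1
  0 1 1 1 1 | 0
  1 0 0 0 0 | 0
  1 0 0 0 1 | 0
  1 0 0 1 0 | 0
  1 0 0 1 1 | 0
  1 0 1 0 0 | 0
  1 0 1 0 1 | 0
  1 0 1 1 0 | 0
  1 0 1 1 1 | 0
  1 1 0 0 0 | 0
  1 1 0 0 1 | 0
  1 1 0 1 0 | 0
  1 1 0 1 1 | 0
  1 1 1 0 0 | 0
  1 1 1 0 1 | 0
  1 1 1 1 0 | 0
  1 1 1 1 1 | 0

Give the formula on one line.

  ~d = 11001100110011001100110011001100
  (~d | b) = 11001100111111111100110011111111
  (a | c) = 00001111000011111111111111111111
  ((~d | b) | (a | c)) = 11001111111111111111111111111111
  (d & ((~d | b) | (a | c))) = 00000011001100110011001100110011
  ~b = 11111111000000001111111100000000
  (~b | c) = 11111111000011111111111100001111
  ((d & ((~d | b) | (a | c))) | (~b | c)) = 11111111001111111111111100111111
  ~a = 11111111111111110000000000000000
  (((d & ((~d | b) | (a | c))) | (~b | c)) & ~a) = 11111111001111110000000000000000
  ~e = 10101010101010101010101010101010
  ((((d & ((~d | b) | (a | c))) | (~b | c)) & ~a) & ~e) = 10101010001010100000000000000000

((((d & ((~d | b) | (a | c))) | (~b | c)) & ~a) & ~e)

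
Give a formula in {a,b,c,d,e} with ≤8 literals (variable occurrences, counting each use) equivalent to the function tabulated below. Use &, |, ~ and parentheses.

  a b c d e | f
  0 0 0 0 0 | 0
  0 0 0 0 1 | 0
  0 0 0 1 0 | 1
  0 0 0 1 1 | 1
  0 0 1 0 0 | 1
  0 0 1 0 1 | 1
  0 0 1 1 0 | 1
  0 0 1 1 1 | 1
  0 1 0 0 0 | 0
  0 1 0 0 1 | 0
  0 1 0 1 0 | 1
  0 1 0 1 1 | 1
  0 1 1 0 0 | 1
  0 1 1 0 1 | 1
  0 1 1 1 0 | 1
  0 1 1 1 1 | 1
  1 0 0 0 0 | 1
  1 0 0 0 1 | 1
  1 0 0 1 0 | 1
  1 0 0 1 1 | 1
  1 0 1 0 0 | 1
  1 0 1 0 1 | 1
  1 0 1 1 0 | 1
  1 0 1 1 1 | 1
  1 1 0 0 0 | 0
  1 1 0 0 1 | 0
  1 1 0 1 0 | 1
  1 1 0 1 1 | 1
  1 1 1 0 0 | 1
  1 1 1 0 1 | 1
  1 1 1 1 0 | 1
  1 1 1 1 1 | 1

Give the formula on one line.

(((a & (c | ~a)) | (d | (a & ~b))) | c)

  ~a = 11111111111111110000000000000000
  (c | ~a) = 11111111111111110000111100001111
  (a & (c | ~a)) = 00000000000000000000111100001111
  ~b = 11111111000000001111111100000000
  (a & ~b) = 00000000000000001111111100000000
  (d | (a & ~b)) = 00110011001100111111111100110011
  ((a & (c | ~a)) | (d | (a & ~b))) = 00110011001100111111111100111111
  (((a & (c | ~a)) | (d | (a & ~b))) | c) = 00111111001111111111111100111111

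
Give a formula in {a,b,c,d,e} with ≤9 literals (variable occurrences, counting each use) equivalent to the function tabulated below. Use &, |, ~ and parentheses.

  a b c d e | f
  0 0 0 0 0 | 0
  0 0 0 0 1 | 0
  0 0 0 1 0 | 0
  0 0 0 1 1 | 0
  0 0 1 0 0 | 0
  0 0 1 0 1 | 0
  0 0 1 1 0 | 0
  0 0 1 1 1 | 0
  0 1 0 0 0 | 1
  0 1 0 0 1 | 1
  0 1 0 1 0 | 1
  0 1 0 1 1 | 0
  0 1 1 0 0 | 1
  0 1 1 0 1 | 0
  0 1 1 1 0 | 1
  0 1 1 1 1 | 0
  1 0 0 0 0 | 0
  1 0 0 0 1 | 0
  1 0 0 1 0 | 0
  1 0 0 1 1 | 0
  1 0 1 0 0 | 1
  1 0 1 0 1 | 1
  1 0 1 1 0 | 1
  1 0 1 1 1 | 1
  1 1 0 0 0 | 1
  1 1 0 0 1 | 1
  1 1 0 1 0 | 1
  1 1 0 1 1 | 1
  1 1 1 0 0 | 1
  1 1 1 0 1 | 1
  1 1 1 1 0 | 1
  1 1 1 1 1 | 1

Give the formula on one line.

  (b | c) = 00001111111111110000111111111111
  ~c = 11110000111100001111000011110000
  ~d = 11001100110011001100110011001100
  (~c & ~d) = 11000000110000001100000011000000
  ((~c & ~d) | a) = 11000000110000001111111111111111
  ((b | c) & ((~c & ~d) | a)) = 00000000110000000000111111111111
  ~e = 10101010101010101010101010101010
  (b & ~e) = 00000000101010100000000010101010
  (((b | c) & ((~c & ~d) | a)) | (b & ~e)) = 00000000111010100000111111111111

(((b | c) & ((~c & ~d) | a)) | (b & ~e))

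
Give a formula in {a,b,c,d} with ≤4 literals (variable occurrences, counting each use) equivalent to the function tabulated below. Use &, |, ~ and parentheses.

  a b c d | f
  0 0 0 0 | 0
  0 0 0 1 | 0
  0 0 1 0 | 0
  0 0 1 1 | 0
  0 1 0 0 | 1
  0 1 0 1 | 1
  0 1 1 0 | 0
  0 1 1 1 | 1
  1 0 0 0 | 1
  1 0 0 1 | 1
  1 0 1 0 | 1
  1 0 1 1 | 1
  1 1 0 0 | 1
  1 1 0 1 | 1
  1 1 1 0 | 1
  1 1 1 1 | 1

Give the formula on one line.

(((~c | d) & b) | a)

  ~c = 1100110011001100
  (~c | d) = 1101110111011101
  ((~c | d) & b) = 0000110100001101
  (((~c | d) & b) | a) = 0000110111111111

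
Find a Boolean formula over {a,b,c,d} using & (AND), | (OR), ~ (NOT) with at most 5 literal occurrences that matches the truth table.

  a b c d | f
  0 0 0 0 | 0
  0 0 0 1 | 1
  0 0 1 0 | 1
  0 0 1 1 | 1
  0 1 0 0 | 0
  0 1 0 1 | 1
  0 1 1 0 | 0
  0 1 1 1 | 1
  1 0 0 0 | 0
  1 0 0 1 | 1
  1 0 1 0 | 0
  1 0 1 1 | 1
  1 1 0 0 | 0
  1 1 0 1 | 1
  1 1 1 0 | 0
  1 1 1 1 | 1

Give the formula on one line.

  ~a = 1111111100000000
  ~b = 1111000011110000
  (~b & c) = 0011000000110000
  (~a & (~b & c)) = 0011000000000000
  ((~a & (~b & c)) | d) = 0111010101010101

((~a & (~b & c)) | d)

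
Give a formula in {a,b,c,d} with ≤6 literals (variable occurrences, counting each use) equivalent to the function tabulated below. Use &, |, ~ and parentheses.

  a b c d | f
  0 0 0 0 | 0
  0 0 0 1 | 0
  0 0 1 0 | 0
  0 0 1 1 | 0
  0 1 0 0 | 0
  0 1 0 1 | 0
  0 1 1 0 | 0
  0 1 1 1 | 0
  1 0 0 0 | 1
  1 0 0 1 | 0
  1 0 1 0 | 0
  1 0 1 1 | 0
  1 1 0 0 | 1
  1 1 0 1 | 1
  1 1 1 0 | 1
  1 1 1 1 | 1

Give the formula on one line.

((b | ((~b | c) & (~c & ~d))) & a)

  ~b = 1111000011110000
  (~b | c) = 1111001111110011
  ~c = 1100110011001100
  ~d = 1010101010101010
  (~c & ~d) = 1000100010001000
  ((~b | c) & (~c & ~d)) = 1000000010000000
  (b | ((~b | c) & (~c & ~d))) = 1000111110001111
  ((b | ((~b | c) & (~c & ~d))) & a) = 0000000010001111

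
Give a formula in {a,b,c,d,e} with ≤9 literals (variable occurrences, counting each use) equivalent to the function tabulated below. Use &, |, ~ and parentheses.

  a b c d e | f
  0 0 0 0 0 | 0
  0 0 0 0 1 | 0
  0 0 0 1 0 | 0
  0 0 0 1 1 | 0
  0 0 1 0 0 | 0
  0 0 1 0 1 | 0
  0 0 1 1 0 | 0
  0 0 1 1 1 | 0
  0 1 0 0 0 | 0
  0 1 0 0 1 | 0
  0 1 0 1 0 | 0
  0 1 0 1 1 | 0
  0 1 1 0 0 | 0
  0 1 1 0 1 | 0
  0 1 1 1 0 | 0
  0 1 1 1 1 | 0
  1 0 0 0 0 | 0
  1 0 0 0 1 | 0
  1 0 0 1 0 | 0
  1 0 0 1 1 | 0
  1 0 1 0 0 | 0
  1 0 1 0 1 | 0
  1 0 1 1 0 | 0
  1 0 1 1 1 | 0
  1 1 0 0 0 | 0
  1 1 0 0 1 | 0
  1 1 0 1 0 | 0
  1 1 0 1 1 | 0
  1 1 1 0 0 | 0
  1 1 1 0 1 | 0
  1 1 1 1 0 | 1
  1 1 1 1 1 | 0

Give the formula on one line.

((~e & ((e | a) | c)) & (c & ((b & a) & d)))

  ~e = 10101010101010101010101010101010
  (e | a) = 01010101010101011111111111111111
  ((e | a) | c) = 01011111010111111111111111111111
  (~e & ((e | a) | c)) = 00001010000010101010101010101010
  (b & a) = 00000000000000000000000011111111
  ((b & a) & d) = 00000000000000000000000000110011
  (c & ((b & a) & d)) = 00000000000000000000000000000011
  ((~e & ((e | a) | c)) & (c & ((b & a) & d))) = 00000000000000000000000000000010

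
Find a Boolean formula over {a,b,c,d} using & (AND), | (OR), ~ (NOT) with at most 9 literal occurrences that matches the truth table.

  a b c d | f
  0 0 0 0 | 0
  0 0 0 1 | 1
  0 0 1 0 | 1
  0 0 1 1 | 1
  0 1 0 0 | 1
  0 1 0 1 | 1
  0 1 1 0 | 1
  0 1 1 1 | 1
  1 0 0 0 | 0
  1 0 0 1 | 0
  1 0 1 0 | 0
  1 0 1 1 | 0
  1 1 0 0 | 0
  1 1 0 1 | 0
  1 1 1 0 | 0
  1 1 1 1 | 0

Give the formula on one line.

  ~a = 1111111100000000
  (c | d) = 0111011101110111
  (b | d) = 0101111101011111
  ~d = 1010101010101010
  (~a & ~d) = 1010101000000000
  ((b | d) & (~a & ~d)) = 0000101000000000
  ((c | d) | ((b | d) & (~a & ~d))) = 0111111101110111
  (b | ((c | d) | ((b | d) & (~a & ~d)))) = 0111111101111111
  (~a & (b | ((c | d) | ((b | d) & (~a & ~d))))) = 0111111100000000

(~a & (b | ((c | d) | ((b | d) & (~a & ~d)))))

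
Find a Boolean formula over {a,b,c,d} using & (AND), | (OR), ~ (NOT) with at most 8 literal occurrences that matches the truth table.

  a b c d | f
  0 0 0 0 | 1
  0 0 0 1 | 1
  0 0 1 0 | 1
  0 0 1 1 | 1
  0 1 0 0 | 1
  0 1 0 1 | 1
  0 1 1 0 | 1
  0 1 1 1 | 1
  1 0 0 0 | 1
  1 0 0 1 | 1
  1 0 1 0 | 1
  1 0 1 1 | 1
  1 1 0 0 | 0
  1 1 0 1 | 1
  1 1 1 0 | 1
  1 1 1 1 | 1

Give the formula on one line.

  ~b = 1111000011110000
  ~d = 1010101010101010
  (~d & c) = 0010001000100010
  ~a = 1111111100000000
  ((~d & c) | ~a) = 1111111100100010
  (~b | ((~d & c) | ~a)) = 1111111111110010
  ~c = 1100110011001100
  (d & ~c) = 0100010001000100
  (a & c) = 0000000000110011
  ((d & ~c) | (a & c)) = 0100010001110111
  ((~b | ((~d & c) | ~a)) | ((d & ~c) | (a & c))) = 1111111111110111

((~b | ((~d & c) | ~a)) | ((d & ~c) | (a & c)))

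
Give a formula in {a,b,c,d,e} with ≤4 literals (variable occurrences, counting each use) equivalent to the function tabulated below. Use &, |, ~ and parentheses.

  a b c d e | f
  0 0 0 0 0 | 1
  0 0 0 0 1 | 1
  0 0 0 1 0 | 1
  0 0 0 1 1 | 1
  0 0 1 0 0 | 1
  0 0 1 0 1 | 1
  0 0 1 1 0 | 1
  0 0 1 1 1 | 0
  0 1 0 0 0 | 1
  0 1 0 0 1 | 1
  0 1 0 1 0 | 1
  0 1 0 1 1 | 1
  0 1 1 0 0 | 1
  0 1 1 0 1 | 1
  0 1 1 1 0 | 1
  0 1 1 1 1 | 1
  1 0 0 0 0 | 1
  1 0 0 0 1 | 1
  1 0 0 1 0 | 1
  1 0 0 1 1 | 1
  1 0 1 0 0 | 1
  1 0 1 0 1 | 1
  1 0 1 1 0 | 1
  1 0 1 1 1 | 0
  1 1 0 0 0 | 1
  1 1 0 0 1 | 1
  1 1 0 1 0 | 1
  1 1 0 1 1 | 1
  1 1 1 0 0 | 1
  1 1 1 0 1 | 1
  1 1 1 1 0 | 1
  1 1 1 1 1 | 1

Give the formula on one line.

(b | ((~d | ~c) | ~e))

  ~d = 11001100110011001100110011001100
  ~c = 11110000111100001111000011110000
  (~d | ~c) = 11111100111111001111110011111100
  ~e = 10101010101010101010101010101010
  ((~d | ~c) | ~e) = 11111110111111101111111011111110
  (b | ((~d | ~c) | ~e)) = 11111110111111111111111011111111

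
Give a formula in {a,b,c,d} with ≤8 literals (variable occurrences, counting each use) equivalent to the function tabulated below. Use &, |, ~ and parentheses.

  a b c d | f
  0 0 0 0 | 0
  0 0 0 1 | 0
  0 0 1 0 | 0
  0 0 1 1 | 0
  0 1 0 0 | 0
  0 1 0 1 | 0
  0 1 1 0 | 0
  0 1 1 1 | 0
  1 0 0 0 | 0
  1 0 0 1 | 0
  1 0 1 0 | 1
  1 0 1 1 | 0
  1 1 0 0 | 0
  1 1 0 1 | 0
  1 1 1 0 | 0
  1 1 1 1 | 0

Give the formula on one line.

  ~d = 1010101010101010
  (c & ~d) = 0010001000100010
  ~c = 1100110011001100
  (d & ~c) = 0100010001000100
  ((d & ~c) | ~d) = 1110111011101110
  ~b = 1111000011110000
  (~b | ~c) = 1111110011111100
  ((~b | ~c) & a) = 0000000011111100
  (((d & ~c) | ~d) & ((~b | ~c) & a)) = 0000000011101100
  ((c & ~d) & (((d & ~c) | ~d) & ((~b | ~c) & a))) = 0000000000100000

((c & ~d) & (((d & ~c) | ~d) & ((~b | ~c) & a)))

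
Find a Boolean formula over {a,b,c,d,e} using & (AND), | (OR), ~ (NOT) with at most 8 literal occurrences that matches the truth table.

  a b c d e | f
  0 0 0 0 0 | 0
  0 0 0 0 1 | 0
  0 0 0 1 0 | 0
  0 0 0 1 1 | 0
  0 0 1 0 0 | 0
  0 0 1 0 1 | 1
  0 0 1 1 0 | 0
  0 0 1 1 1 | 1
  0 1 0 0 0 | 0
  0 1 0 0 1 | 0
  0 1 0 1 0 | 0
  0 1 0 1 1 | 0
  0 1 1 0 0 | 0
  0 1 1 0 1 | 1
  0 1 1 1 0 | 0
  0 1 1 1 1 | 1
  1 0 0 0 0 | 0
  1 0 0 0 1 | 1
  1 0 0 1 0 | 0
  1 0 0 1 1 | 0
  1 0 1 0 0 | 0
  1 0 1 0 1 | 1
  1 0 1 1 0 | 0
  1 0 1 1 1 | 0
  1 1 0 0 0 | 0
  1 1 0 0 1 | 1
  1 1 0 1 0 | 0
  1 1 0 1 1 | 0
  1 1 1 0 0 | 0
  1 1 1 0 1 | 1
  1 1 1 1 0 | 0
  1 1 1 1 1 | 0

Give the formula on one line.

((e & (c | a)) & ((e | a) & ((~d | ~e) | ~a)))

  (c | a) = 00001111000011111111111111111111
  (e & (c | a)) = 00000101000001010101010101010101
  (e | a) = 01010101010101011111111111111111
  ~d = 11001100110011001100110011001100
  ~e = 10101010101010101010101010101010
  (~d | ~e) = 11101110111011101110111011101110
  ~a = 11111111111111110000000000000000
  ((~d | ~e) | ~a) = 11111111111111111110111011101110
  ((e | a) & ((~d | ~e) | ~a)) = 01010101010101011110111011101110
  ((e & (c | a)) & ((e | a) & ((~d | ~e) | ~a))) = 00000101000001010100010001000100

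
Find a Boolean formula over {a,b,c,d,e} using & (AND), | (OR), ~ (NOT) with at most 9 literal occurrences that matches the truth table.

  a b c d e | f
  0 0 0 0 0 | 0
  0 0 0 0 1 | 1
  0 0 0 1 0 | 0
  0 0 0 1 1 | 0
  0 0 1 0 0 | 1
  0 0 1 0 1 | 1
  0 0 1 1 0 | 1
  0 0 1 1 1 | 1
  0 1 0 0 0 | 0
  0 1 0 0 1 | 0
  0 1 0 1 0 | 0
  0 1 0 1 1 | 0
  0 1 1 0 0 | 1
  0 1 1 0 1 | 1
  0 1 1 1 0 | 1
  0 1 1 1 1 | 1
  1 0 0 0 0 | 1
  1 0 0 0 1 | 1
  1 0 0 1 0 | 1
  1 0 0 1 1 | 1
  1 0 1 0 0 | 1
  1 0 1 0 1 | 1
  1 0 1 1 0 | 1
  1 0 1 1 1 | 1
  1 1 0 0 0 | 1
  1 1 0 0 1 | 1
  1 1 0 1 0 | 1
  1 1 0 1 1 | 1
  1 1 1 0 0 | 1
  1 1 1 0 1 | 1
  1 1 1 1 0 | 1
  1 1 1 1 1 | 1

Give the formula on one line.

((c | a) | (((~b & (d | e)) & (b | ~a)) & ~d))

  (c | a) = 00001111000011111111111111111111
  ~b = 11111111000000001111111100000000
  (d | e) = 01110111011101110111011101110111
  (~b & (d | e)) = 01110111000000000111011100000000
  ~a = 11111111111111110000000000000000
  (b | ~a) = 11111111111111110000000011111111
  ((~b & (d | e)) & (b | ~a)) = 01110111000000000000000000000000
  ~d = 11001100110011001100110011001100
  (((~b & (d | e)) & (b | ~a)) & ~d) = 01000100000000000000000000000000
  ((c | a) | (((~b & (d | e)) & (b | ~a)) & ~d)) = 01001111000011111111111111111111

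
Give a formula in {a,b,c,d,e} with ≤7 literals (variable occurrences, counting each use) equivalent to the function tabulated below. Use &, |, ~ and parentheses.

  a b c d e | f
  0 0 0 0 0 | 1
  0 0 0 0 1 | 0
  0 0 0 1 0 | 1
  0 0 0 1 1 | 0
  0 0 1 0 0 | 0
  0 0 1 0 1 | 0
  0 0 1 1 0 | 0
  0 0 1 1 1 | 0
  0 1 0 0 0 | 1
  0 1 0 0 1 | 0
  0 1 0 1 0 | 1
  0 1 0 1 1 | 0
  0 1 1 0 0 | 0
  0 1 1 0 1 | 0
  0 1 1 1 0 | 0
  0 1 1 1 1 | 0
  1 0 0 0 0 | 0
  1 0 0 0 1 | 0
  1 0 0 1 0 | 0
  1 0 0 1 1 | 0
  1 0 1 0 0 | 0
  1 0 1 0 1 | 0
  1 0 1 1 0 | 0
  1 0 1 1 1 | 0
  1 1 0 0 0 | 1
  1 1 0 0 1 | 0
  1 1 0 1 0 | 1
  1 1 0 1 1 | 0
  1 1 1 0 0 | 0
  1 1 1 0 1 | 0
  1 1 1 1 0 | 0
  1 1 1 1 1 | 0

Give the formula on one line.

  ~c = 11110000111100001111000011110000
  ~e = 10101010101010101010101010101010
  (~c & ~e) = 10100000101000001010000010100000
  (a | e) = 01010101010101011111111111111111
  (b & (a | e)) = 00000000010101010000000011111111
  ~a = 11111111111111110000000000000000
  (~a | c) = 11111111111111110000111100001111
  ((b & (a | e)) | (~a | c)) = 11111111111111110000111111111111
  ((~c & ~e) & ((b & (a | e)) | (~a | c))) = 10100000101000000000000010100000

((~c & ~e) & ((b & (a | e)) | (~a | c)))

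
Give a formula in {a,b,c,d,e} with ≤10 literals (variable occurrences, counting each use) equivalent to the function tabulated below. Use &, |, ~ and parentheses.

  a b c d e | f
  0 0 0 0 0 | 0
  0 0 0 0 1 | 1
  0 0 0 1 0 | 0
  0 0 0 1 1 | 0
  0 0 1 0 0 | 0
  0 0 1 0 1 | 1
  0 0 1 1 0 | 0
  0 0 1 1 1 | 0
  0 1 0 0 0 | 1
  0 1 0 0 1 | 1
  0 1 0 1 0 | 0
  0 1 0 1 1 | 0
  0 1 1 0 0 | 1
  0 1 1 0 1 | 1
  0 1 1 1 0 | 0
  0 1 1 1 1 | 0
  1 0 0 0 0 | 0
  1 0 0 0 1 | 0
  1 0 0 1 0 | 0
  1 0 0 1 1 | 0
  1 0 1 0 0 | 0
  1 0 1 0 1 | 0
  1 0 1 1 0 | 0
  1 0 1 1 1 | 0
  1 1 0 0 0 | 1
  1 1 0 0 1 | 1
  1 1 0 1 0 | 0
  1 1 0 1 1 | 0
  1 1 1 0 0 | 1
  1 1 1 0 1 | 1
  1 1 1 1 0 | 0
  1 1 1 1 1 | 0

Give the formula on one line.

((b | (e & (~a | b))) & ((e & (a & ~b)) | ~d))

  ~a = 11111111111111110000000000000000
  (~a | b) = 11111111111111110000000011111111
  (e & (~a | b)) = 01010101010101010000000001010101
  (b | (e & (~a | b))) = 01010101111111110000000011111111
  ~b = 11111111000000001111111100000000
  (a & ~b) = 00000000000000001111111100000000
  (e & (a & ~b)) = 00000000000000000101010100000000
  ~d = 11001100110011001100110011001100
  ((e & (a & ~b)) | ~d) = 11001100110011001101110111001100
  ((b | (e & (~a | b))) & ((e & (a & ~b)) | ~d)) = 01000100110011000000000011001100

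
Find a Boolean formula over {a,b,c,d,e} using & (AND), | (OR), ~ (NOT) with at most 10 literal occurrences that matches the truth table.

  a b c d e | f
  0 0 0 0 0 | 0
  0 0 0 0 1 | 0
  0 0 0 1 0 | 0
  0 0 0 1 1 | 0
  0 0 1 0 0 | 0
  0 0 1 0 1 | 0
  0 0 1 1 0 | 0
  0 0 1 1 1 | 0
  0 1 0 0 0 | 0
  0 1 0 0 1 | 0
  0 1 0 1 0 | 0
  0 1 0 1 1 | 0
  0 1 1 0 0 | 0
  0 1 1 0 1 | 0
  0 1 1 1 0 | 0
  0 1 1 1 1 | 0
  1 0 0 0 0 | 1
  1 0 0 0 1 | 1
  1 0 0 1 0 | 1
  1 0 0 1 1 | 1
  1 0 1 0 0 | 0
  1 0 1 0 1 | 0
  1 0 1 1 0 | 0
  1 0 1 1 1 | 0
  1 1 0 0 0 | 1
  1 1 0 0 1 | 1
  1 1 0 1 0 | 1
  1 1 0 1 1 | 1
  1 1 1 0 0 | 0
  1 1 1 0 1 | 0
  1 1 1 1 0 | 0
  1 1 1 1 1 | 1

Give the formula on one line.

((~c | ((~b | (a & b)) & (~a | ((e & b) & d)))) & a)

  ~c = 11110000111100001111000011110000
  ~b = 11111111000000001111111100000000
  (a & b) = 00000000000000000000000011111111
  (~b | (a & b)) = 11111111000000001111111111111111
  ~a = 11111111111111110000000000000000
  (e & b) = 00000000010101010000000001010101
  ((e & b) & d) = 00000000000100010000000000010001
  (~a | ((e & b) & d)) = 11111111111111110000000000010001
  ((~b | (a & b)) & (~a | ((e & b) & d))) = 11111111000000000000000000010001
  (~c | ((~b | (a & b)) & (~a | ((e & b) & d)))) = 11111111111100001111000011110001
  ((~c | ((~b | (a & b)) & (~a | ((e & b) & d)))) & a) = 00000000000000001111000011110001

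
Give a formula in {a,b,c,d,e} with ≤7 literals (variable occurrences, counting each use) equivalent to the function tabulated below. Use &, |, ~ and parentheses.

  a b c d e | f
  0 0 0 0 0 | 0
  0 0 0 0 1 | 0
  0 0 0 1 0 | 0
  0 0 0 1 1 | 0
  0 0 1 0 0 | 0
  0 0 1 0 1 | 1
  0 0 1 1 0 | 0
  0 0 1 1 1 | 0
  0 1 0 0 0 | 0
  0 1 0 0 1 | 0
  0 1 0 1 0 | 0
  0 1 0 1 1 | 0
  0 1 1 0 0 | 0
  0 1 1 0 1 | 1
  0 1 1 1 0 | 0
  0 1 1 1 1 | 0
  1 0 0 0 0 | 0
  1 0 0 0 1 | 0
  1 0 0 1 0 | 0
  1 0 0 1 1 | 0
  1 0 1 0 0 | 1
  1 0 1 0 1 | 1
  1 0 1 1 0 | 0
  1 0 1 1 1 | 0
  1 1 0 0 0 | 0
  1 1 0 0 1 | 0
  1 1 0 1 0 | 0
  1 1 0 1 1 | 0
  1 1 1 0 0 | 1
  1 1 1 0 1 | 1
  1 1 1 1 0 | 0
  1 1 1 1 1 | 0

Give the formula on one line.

((~d & c) & (e | a))

  ~d = 11001100110011001100110011001100
  (~d & c) = 00001100000011000000110000001100
  (e | a) = 01010101010101011111111111111111
  ((~d & c) & (e | a)) = 00000100000001000000110000001100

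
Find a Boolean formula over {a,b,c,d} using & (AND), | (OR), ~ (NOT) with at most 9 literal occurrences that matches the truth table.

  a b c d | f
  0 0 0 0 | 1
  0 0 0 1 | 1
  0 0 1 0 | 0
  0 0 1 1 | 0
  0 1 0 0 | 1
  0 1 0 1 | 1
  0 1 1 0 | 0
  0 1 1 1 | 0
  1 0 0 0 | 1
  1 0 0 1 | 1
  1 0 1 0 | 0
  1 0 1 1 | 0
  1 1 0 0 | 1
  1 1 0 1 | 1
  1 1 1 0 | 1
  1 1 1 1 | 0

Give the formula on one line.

((b | ~c) & (~c | (a & (~c | (~d & a)))))

  ~c = 1100110011001100
  (b | ~c) = 1100111111001111
  ~d = 1010101010101010
  (~d & a) = 0000000010101010
  (~c | (~d & a)) = 1100110011101110
  (a & (~c | (~d & a))) = 0000000011101110
  (~c | (a & (~c | (~d & a)))) = 1100110011101110
  ((b | ~c) & (~c | (a & (~c | (~d & a))))) = 1100110011001110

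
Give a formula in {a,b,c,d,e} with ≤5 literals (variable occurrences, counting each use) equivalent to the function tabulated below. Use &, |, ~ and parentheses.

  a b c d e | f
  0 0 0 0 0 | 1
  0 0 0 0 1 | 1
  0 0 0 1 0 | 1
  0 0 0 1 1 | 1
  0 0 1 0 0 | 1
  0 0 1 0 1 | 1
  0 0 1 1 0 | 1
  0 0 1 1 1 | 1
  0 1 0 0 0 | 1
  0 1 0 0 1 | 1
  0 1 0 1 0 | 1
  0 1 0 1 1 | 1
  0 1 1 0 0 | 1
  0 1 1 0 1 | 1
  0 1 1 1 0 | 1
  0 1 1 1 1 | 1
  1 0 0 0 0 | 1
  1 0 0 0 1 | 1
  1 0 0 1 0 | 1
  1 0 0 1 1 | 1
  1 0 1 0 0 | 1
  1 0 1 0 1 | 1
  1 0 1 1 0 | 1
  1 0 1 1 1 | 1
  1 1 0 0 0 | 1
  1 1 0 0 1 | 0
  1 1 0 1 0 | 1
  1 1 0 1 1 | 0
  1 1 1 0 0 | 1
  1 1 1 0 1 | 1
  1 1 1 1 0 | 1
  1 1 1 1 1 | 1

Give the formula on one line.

  ~e = 10101010101010101010101010101010
  ~a = 11111111111111110000000000000000
  (~a | c) = 11111111111111110000111100001111
  ~b = 11111111000000001111111100000000
  ((~a | c) | ~b) = 11111111111111111111111100001111
  (((~a | c) | ~b) & e) = 01010101010101010101010100000101
  (~e | (((~a | c) | ~b) & e)) = 11111111111111111111111110101111

(~e | (((~a | c) | ~b) & e))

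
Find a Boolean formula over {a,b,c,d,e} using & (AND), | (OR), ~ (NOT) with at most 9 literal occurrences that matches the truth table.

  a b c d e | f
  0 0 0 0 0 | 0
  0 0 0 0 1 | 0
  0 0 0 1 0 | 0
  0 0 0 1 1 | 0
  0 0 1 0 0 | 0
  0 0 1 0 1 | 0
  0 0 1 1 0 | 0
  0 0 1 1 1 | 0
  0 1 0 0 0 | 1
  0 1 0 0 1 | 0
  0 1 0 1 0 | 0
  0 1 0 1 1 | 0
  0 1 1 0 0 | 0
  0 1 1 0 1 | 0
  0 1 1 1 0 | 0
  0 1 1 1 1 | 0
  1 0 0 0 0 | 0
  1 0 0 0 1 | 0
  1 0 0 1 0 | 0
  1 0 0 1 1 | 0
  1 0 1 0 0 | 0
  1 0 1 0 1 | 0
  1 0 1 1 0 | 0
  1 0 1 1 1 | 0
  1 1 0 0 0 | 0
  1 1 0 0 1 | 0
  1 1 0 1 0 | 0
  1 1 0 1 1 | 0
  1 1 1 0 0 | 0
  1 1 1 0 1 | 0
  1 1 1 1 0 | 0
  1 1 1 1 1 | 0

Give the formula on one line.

(~c & (b & ((~d & ~e) & (c | ~a))))

  ~c = 11110000111100001111000011110000
  ~d = 11001100110011001100110011001100
  ~e = 10101010101010101010101010101010
  (~d & ~e) = 10001000100010001000100010001000
  ~a = 11111111111111110000000000000000
  (c | ~a) = 11111111111111110000111100001111
  ((~d & ~e) & (c | ~a)) = 10001000100010000000100000001000
  (b & ((~d & ~e) & (c | ~a))) = 00000000100010000000000000001000
  (~c & (b & ((~d & ~e) & (c | ~a)))) = 00000000100000000000000000000000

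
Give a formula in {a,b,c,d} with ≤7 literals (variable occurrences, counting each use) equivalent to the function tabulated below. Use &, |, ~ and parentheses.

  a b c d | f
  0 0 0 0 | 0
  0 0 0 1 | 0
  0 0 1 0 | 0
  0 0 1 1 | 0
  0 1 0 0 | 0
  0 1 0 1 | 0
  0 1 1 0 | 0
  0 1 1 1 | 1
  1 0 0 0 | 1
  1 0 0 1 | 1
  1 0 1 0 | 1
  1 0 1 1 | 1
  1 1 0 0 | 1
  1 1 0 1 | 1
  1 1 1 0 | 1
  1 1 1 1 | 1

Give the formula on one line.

(a | ((b & d) & c))

  (b & d) = 0000010100000101
  ((b & d) & c) = 0000000100000001
  (a | ((b & d) & c)) = 0000000111111111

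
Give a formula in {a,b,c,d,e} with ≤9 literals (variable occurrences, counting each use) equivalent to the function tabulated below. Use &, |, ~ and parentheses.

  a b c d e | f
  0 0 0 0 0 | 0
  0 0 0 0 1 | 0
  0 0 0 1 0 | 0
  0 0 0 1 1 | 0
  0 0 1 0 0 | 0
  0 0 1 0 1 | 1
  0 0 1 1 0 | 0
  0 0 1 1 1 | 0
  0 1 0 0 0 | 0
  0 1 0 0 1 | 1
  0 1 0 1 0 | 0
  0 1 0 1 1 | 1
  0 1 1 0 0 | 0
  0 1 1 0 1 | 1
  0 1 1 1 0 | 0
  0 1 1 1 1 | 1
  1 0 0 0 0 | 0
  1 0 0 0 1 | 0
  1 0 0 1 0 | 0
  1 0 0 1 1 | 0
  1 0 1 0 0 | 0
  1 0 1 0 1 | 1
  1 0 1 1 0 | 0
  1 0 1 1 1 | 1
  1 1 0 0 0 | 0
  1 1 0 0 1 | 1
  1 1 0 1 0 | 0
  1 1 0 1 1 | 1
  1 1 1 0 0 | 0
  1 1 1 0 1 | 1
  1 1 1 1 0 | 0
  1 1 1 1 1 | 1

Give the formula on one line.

  ~d = 11001100110011001100110011001100
  (a | ~d) = 11001100110011001111111111111111
  (b | (a | ~d)) = 11001100111111111111111111111111
  (c | b) = 00001111111111110000111111111111
  (e & (c | b)) = 00000101010101010000010101010101
  ((b | (a | ~d)) & (e & (c | b))) = 00000100010101010000010101010101

((b | (a | ~d)) & (e & (c | b)))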